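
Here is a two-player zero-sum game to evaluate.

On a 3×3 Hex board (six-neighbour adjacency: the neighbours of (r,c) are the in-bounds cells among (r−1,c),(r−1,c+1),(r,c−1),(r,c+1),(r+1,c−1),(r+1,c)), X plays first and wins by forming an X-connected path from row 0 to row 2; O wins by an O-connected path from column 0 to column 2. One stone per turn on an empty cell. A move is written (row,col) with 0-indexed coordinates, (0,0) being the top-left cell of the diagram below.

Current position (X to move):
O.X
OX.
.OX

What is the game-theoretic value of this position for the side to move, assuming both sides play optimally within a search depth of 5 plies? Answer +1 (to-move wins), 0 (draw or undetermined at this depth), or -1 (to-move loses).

p1 X@[O.X/OX./.OX]: (0,1)[OXX/OX./.OX]+1* (1,2)[O.X/OXX/.OX]+1 (2,0)[O.X/OX./XOX]+1
p2 O@[OXX/OX./.OX]: (1,2)[OXX/OXO/.OX]-1* (2,0)[OXX/OX./OOX]-1
p3 X@[OXX/OXO/.OX]: (2,0)[OXX/OXO/XOX]+1*
p4 O@[OXX/OXO/XOX] terminal -1; root [O.X/OX./.OX] d5

value(O.X/OX./.OX, X) = +1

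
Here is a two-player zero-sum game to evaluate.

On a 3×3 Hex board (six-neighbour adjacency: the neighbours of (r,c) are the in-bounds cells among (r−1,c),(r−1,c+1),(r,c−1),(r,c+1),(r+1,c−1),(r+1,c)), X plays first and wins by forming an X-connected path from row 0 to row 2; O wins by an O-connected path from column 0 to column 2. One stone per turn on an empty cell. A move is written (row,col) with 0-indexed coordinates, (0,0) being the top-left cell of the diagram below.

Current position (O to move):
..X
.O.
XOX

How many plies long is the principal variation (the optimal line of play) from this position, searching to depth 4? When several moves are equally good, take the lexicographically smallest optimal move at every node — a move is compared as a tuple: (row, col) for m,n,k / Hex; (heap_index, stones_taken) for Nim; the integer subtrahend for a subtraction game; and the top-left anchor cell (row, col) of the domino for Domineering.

ply 1, O at ..X/.O./XOX | (0,0)=-1→O.X/.O./XOX*; (0,1)=-1→.OX/.O./XOX; (1,0)=-1→..X/OO./XOX; (1,2)=-1→..X/.OO/XOX
ply 2, X at O.X/.O./XOX | (0,1)=+1→OXX/.O./XOX*; (1,0)=+1→O.X/XO./XOX; (1,2)=+1→O.X/.OX/XOX
ply 3, O at OXX/.O./XOX | (1,0)=-1→OXX/OO./XOX*; (1,2)=-1→OXX/.OO/XOX
ply 4, X at OXX/OO./XOX | (1,2)=+1→OXX/OOX/XOX*
ply 5: OXX/OOX/XOX is terminal -1 (O); from ..X/.O./XOX depth 4

PV length from [..X/.O./XOX]: 4 plies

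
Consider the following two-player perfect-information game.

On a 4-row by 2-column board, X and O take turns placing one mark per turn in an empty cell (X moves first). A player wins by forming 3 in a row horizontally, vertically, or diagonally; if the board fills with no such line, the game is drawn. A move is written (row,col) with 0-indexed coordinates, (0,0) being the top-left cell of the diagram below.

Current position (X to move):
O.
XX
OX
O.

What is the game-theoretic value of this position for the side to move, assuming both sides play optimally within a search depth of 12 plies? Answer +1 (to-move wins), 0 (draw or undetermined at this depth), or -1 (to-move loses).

p1 X@[O./XX/OX/O.]: (0,1)[OX/XX/OX/O.]+1* (3,1)[O./XX/OX/OX]+1
p2 O@[OX/XX/OX/O.] terminal -1; root [O./XX/OX/O.] d12

value(O./XX/OX/O., X) = +1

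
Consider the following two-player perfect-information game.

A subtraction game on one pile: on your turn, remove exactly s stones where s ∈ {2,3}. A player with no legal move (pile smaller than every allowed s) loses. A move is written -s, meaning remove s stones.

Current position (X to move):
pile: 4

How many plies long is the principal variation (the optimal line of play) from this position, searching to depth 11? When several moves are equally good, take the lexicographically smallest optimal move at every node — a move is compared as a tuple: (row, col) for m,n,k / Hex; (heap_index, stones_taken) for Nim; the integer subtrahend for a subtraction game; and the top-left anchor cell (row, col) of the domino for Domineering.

p1 X@[4]: -2[2]-1 -3[1]+1*
p2 O@[1] terminal -1; root [4] d11

PV length from [4]: 1 ply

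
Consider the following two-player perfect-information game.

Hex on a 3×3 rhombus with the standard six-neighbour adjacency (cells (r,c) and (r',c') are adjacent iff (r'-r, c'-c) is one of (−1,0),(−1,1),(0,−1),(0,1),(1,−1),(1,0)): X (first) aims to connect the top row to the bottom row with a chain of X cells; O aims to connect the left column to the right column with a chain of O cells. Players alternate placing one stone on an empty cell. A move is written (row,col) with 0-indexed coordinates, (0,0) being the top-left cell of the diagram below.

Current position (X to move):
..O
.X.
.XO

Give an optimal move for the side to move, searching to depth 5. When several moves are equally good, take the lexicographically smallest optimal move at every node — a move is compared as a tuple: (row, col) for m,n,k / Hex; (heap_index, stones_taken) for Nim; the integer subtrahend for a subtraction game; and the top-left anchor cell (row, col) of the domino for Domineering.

X's best at [..O/.X./.XO]: (0,0)

[..O/.X./.XO] X move#1: (0,0):+1/X.O/.X./.XO*, (0,1):+1/.XO/.X./.XO, (1,0):+1/..O/XX./.XO, (1,2):-1/..O/.XX/.XO, (2,0):-1/..O/.X./XXO
[X.O/.X./.XO] O move#2: (0,1):-1/XOO/.X./.XO*, (1,0):-1/X.O/OX./.XO, (1,2):-1/X.O/.XO/.XO, (2,0):-1/X.O/.X./OXO
[XOO/.X./.XO] X move#3: (1,0):+1/XOO/XX./.XO*, (1,2):-1/XOO/.XX/.XO, (2,0):-1/XOO/.X./XXO
[XOO/XX./.XO] end (terminal -1, O#4); searched ..O/.X./.XO to 5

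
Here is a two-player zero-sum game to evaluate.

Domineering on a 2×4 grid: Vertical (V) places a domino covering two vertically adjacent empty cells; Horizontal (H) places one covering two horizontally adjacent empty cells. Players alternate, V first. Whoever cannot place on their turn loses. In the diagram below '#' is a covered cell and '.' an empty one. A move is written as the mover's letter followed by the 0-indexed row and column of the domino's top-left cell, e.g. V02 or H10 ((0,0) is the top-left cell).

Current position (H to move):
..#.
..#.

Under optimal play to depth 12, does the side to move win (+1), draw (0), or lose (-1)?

p1 H@[..#./..#.]: H00[###./..#.]+1* H10[..#./###.]+1
p2 V@[###./..#.]: V03[####/..##]-1*
p3 H@[####/..##]: H10[####/####]+1*
p4 V@[####/####] terminal -1; root [..#./..#.] d12

value(..#./..#., H) = +1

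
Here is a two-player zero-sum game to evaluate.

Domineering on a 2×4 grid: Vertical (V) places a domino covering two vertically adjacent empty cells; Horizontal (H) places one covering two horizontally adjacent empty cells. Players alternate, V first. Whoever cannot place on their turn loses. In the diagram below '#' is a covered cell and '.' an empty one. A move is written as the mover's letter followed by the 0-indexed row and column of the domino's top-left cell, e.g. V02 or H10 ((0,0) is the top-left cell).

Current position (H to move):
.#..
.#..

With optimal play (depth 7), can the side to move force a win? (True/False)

ply 1, H at .#../.#.. | H02=+1→.###/.#..*; H12=+1→.#../.###
ply 2, V at .###/.#.. | V00=-1→####/##..*
ply 3, H at ####/##.. | H12=+1→####/####*
ply 4: ####/#### is terminal -1 (V); from .#../.#.. depth 7

H winning at [.#../.#..]: True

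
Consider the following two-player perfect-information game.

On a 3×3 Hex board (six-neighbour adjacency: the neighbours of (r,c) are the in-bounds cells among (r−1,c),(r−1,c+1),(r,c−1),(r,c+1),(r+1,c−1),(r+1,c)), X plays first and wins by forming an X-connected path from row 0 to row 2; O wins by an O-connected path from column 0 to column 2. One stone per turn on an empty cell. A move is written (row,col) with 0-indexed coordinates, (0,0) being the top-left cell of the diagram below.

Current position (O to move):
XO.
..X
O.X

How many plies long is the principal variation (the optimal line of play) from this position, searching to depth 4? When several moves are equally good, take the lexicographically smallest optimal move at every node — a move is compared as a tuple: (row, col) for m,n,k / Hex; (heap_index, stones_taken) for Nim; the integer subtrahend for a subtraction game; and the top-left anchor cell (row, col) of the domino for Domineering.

p1 O@[XO./..X/O.X]: (0,2)[XOO/..X/O.X]+1* (1,0)[XO./O.X/O.X]-1 (1,1)[XO./.OX/O.X]-1 (2,1)[XO./..X/OOX]-1
p2 X@[XOO/..X/O.X]: (1,0)[XOO/X.X/O.X]-1* (1,1)[XOO/.XX/O.X]-1 (2,1)[XOO/..X/OXX]-1
p3 O@[XOO/X.X/O.X]: (1,1)[XOO/XOX/O.X]+1* (2,1)[XOO/X.X/OOX]-1
p4 X@[XOO/XOX/O.X] terminal -1; root [XO./..X/O.X] d4

PV length from [XO./..X/O.X]: 3 plies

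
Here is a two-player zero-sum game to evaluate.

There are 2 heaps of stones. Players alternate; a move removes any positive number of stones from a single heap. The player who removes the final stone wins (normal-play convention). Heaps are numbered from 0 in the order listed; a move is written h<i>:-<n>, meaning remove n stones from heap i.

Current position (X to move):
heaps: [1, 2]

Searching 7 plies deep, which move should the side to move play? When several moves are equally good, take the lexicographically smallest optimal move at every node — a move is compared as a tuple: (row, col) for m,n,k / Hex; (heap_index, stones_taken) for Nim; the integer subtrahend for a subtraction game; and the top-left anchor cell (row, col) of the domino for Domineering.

X's best at [(1,2)]: h1:-1

[(1,2)] X move#1: h0:-1:-1/(0,2), h1:-1:+1/(1,1)*, h1:-2:-1/(1,0)
[(1,1)] O move#2: h0:-1:-1/(0,1)*, h1:-1:-1/(1,0)
[(0,1)] X move#3: h1:-1:+1/(0,0)*
[(0,0)] end (terminal -1, O#4); searched (1,2) to 7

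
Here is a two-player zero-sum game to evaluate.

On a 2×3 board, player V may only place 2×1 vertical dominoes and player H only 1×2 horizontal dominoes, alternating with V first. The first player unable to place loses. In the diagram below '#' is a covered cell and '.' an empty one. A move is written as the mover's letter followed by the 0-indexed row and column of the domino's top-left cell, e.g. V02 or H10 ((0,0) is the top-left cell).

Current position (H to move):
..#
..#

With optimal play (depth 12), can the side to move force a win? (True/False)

H winning at [..#/..#]: True

[..#/..#] H move#1: H00:+1/###/..#*, H10:+1/..#/###
[###/..#] end (terminal -1, V#2); searched ..#/..# to 12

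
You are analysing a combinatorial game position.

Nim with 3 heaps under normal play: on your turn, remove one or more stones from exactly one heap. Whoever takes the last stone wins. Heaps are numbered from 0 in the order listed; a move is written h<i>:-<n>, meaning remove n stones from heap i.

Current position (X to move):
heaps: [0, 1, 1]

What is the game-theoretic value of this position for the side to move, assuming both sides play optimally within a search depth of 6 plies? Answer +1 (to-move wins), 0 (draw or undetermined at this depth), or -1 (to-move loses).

[(0,1,1)] X move#1: h1:-1:-1/(0,0,1)*, h2:-1:-1/(0,1,0)
[(0,0,1)] O move#2: h2:-1:+1/(0,0,0)*
[(0,0,0)] end (terminal -1, X#3); searched (0,1,1) to 6

value((0,1,1), X) = -1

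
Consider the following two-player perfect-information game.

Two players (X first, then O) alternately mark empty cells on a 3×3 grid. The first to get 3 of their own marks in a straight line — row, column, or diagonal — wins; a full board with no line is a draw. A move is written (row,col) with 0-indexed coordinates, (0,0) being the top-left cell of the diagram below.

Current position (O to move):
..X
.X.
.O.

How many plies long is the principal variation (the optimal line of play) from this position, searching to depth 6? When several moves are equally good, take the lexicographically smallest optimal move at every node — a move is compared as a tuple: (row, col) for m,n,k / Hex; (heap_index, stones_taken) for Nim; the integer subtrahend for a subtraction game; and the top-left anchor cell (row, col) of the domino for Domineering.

PV length from [..X/.X./.O.]: 4 plies

[..X/.X./.O.] O move#1: (0,0):-1/O.X/.X./.O.*, (0,1):-1/.OX/.X./.O., (1,0):-1/..X/OX./.O., (1,2):-1/..X/.XO/.O., (2,0):-1/..X/.X./OO., (2,2):-1/..X/.X./.OO
[O.X/.X./.O.] X move#2: (0,1):-1/OXX/.X./.O., (1,0):+1/O.X/XX./.O.*, (1,2):+1/O.X/.XX/.O., (2,0):+1/O.X/.X./XO., (2,2):+1/O.X/.X./.OX
[O.X/XX./.O.] O move#3: (0,1):-1/OOX/XX./.O.*, (1,2):-1/O.X/XXO/.O., (2,0):-1/O.X/XX./OO., (2,2):-1/O.X/XX./.OO
[OOX/XX./.O.] X move#4: (1,2):+1/OOX/XXX/.O.*, (2,0):+1/OOX/XX./XO., (2,2):+1/OOX/XX./.OX
[OOX/XXX/.O.] end (terminal -1, O#5); searched ..X/.X./.O. to 6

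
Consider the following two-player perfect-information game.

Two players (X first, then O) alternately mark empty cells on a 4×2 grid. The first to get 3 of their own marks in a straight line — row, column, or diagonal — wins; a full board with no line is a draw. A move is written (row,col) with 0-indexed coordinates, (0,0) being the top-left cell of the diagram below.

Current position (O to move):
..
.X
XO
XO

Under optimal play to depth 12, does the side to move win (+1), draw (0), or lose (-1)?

p1 O@[../.X/XO/XO]: (0,0)[O./.X/XO/XO]-1 (0,1)[.O/.X/XO/XO]-1 (1,0)[../OX/XO/XO]+0*
p2 X@[../OX/XO/XO]: (0,0)[X./OX/XO/XO]+0* (0,1)[.X/OX/XO/XO]+0
p3 O@[X./OX/XO/XO]: (0,1)[XO/OX/XO/XO]+0*
p4 X@[XO/OX/XO/XO] terminal +0; root [../.X/XO/XO] d12

value(../.X/XO/XO, O) = 0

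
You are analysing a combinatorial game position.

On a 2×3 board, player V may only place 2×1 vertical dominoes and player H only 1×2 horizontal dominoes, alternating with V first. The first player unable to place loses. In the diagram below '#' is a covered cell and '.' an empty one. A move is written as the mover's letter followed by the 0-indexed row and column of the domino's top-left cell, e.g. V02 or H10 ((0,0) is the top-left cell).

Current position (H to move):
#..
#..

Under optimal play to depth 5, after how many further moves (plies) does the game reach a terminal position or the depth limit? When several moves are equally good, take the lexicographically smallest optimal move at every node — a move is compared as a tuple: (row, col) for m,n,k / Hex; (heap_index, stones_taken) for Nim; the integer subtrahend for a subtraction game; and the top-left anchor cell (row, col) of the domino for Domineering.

ply 1, H at #../#.. | H01=+1→###/#..*; H11=+1→#../###
ply 2: ###/#.. is terminal -1 (V); from #../#.. depth 5

PV length from [#../#..]: 1 ply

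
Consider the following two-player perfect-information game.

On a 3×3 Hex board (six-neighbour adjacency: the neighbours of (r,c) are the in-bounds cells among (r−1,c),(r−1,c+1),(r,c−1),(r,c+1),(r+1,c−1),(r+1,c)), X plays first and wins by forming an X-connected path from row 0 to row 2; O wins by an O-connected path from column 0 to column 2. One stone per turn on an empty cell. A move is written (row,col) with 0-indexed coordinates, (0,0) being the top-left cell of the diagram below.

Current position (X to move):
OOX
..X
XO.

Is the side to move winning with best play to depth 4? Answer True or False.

ply 1, X at OOX/..X/XO. | (1,0)=+1→OOX/X.X/XO.*; (1,1)=+1→OOX/.XX/XO.; (2,2)=+1→OOX/..X/XOX
ply 2, O at OOX/X.X/XO. | (1,1)=-1→OOX/XOX/XO.*; (2,2)=-1→OOX/X.X/XOO
ply 3, X at OOX/XOX/XO. | (2,2)=+1→OOX/XOX/XOX*
ply 4: OOX/XOX/XOX is terminal -1 (O); from OOX/..X/XO. depth 4

X winning at [OOX/..X/XO.]: True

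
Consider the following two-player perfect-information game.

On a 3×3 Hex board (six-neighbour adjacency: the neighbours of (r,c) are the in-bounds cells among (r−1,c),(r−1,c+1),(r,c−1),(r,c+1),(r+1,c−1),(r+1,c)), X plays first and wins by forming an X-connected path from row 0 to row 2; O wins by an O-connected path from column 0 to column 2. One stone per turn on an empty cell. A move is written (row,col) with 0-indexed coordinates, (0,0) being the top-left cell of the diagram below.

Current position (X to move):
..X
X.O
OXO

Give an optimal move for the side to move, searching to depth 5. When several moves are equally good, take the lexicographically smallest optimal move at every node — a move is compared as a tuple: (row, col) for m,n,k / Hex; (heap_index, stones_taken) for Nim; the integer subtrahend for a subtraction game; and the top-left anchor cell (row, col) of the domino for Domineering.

ply 1, X at ..X/X.O/OXO | (0,0)=-1→X.X/X.O/OXO; (0,1)=-1→.XX/X.O/OXO; (1,1)=+1→..X/XXO/OXO*
ply 2: ..X/XXO/OXO is terminal -1 (O); from ..X/X.O/OXO depth 5

X's best at [..X/X.O/OXO]: (1,1)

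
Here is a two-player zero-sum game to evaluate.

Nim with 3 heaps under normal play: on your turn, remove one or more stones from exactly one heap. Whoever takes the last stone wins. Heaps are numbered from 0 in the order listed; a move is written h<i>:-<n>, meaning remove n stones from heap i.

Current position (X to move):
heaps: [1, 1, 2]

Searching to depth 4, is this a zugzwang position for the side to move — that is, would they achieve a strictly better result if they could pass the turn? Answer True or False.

zugzwang((1,1,2), X) = False

p1 X@[(1,1,2)]: h0:-1[(0,1,2)]-1 h1:-1[(1,0,2)]-1 h2:-1[(1,1,1)]-1 h2:-2[(1,1,0)]+1*
p2 O@[(1,1,0)]: h0:-1[(0,1,0)]-1* h1:-1[(1,0,0)]-1
p3 X@[(0,1,0)]: h1:-1[(0,0,0)]+1*
p4 O@[(0,0,0)] terminal -1; root [(1,1,2)] d4
if X skipped the turn, O would face:
~ p1 O@[(1,1,2)]: h0:-1[(0,1,2)]-1 h1:-1[(1,0,2)]-1 h2:-1[(1,1,1)]-1 h2:-2[(1,1,0)]+1*
~ p2 X@[(1,1,0)]: h0:-1[(0,1,0)]-1* h1:-1[(1,0,0)]-1
~ p3 O@[(0,1,0)]: h1:-1[(0,0,0)]+1*
~ p4 X@[(0,0,0)] terminal -1; root [(1,1,2)] d4
compare (X): move=+1 vs pass=-1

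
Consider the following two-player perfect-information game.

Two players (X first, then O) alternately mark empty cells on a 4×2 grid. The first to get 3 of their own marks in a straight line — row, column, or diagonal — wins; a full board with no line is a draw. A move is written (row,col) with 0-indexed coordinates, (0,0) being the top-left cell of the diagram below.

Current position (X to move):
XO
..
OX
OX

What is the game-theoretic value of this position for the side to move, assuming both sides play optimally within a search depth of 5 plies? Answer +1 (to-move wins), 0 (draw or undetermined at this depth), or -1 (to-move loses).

p1 X@[XO/../OX/OX]: (1,0)[XO/X./OX/OX]+0 (1,1)[XO/.X/OX/OX]+1*
p2 O@[XO/.X/OX/OX] terminal -1; root [XO/../OX/OX] d5

value(XO/../OX/OX, X) = +1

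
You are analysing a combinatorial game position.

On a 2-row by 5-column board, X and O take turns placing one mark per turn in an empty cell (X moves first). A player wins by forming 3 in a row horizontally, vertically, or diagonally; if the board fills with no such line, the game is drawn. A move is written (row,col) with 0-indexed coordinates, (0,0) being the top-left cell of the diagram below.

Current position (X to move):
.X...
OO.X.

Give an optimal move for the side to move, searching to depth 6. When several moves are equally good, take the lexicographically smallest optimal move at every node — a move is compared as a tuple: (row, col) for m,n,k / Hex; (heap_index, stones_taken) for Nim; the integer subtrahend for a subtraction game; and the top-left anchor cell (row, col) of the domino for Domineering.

p1 X@[.X.../OO.X.]: (0,0)[XX.../OO.X.]-1 (0,2)[.XX../OO.X.]-1 (0,3)[.X.X./OO.X.]-1 (0,4)[.X..X/OO.X.]-1 (1,2)[.X.../OOXX.]+1* (1,4)[.X.../OO.XX]-1
p2 O@[.X.../OOXX.]: (0,0)[OX.../OOXX.]-1* (0,2)[.XO../OOXX.]-1 (0,3)[.X.O./OOXX.]-1 (0,4)[.X..O/OOXX.]-1 (1,4)[.X.../OOXXO]-1
p3 X@[OX.../OOXX.]: (0,2)[OXX../OOXX.]+1* (0,3)[OX.X./OOXX.]+1 (0,4)[OX..X/OOXX.]+0 (1,4)[OX.../OOXXX]+1
p4 O@[OXX../OOXX.]: (0,3)[OXXO./OOXX.]-1* (0,4)[OXX.O/OOXX.]-1 (1,4)[OXX../OOXXO]-1
p5 X@[OXXO./OOXX.]: (0,4)[OXXOX/OOXX.]+0 (1,4)[OXXO./OOXXX]+1*
p6 O@[OXXO./OOXXX] terminal -1; root [.X.../OO.X.] d6

X's best at [.X.../OO.X.]: (1,2)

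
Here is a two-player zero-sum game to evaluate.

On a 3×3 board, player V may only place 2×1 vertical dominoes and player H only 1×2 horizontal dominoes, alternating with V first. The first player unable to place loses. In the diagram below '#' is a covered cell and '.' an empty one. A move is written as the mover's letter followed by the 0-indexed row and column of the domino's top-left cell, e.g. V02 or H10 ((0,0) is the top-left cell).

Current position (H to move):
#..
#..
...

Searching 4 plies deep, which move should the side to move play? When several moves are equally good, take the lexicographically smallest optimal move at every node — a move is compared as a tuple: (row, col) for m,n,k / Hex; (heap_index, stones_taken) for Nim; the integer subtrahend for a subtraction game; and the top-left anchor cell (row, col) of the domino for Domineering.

H's best at [#../#../...]: H11

p1 H@[#../#../...]: H01[###/#../...]-1 H11[#../###/...]+1* H20[#../#../##.]-1 H21[#../#../.##]-1
p2 V@[#../###/...] terminal -1; root [#../#../...] d4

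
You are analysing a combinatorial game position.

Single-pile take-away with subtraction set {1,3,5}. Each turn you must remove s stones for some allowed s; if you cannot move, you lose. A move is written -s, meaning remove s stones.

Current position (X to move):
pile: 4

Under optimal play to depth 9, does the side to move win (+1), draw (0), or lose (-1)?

ply 1, X at 4 | -1=-1→3*; -3=-1→1
ply 2, O at 3 | -1=+1→2*; -3=+1→0
ply 3, X at 2 | -1=-1→1*
ply 4, O at 1 | -1=+1→0*
ply 5: 0 is terminal -1 (X); from 4 depth 9

value(4, X) = -1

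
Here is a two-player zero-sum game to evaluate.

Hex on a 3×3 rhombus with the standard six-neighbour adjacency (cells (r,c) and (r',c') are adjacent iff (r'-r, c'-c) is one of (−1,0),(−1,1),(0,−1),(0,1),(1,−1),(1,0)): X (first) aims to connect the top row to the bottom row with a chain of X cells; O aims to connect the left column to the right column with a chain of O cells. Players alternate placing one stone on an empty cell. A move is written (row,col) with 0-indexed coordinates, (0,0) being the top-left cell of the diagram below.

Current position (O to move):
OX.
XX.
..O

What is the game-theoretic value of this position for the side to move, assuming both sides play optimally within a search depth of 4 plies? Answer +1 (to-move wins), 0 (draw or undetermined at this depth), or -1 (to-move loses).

ply 1, O at OX./XX./..O | (0,2)=-1→OXO/XX./..O*; (1,2)=-1→OX./XXO/..O; (2,0)=-1→OX./XX./O.O; (2,1)=-1→OX./XX./.OO
ply 2, X at OXO/XX./..O | (1,2)=+1→OXO/XXX/..O*; (2,0)=+1→OXO/XX./X.O; (2,1)=+1→OXO/XX./.XO
ply 3, O at OXO/XXX/..O | (2,0)=-1→OXO/XXX/O.O*; (2,1)=-1→OXO/XXX/.OO
ply 4, X at OXO/XXX/O.O | (2,1)=+1→OXO/XXX/OXO*
ply 5: OXO/XXX/OXO is terminal -1 (O); from OX./XX./..O depth 4

value(OX./XX./..O, O) = -1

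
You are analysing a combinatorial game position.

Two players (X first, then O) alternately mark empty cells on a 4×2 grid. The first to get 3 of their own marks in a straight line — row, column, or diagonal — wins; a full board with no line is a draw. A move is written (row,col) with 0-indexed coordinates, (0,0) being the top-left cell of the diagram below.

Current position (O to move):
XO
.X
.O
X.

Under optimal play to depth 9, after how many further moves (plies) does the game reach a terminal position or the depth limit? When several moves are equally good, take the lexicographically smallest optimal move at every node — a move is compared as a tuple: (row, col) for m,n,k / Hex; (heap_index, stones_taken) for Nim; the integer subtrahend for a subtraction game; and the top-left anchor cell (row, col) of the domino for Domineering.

p1 O@[XO/.X/.O/X.]: (1,0)[XO/OX/.O/X.]+0* (2,0)[XO/.X/OO/X.]+0 (3,1)[XO/.X/.O/XO]+0
p2 X@[XO/OX/.O/X.]: (2,0)[XO/OX/XO/X.]+0* (3,1)[XO/OX/.O/XX]+0
p3 O@[XO/OX/XO/X.]: (3,1)[XO/OX/XO/XO]+0*
p4 X@[XO/OX/XO/XO] terminal +0; root [XO/.X/.O/X.] d9

PV length from [XO/.X/.O/X.]: 3 plies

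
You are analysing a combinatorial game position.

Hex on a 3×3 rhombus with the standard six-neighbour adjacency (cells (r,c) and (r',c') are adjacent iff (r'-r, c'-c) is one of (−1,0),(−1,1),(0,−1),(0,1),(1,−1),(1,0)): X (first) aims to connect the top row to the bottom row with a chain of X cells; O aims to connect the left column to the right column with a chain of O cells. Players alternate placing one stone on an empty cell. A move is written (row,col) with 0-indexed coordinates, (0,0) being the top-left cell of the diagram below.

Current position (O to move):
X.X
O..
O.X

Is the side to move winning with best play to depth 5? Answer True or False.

[X.X/O../O.X] O move#1: (0,1):-1/XOX/O../O.X, (1,1):-1/X.X/OO./O.X, (1,2):+1/X.X/O.O/O.X*, (2,1):-1/X.X/O../OOX
[X.X/O.O/O.X] X move#2: (0,1):-1/XXX/O.O/O.X*, (1,1):-1/X.X/OXO/O.X, (2,1):-1/X.X/O.O/OXX
[XXX/O.O/O.X] O move#3: (1,1):+1/XXX/OOO/O.X*, (2,1):+1/XXX/O.O/OOX
[XXX/OOO/O.X] end (terminal -1, X#4); searched X.X/O../O.X to 5

O winning at [X.X/O../O.X]: True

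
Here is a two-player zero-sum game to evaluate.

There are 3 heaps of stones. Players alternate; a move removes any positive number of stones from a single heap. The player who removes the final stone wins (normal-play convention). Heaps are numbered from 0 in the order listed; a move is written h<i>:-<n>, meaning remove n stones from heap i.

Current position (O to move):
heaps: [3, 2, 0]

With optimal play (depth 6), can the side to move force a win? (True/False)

p1 O@[(3,2,0)]: h0:-1[(2,2,0)]+1* h0:-2[(1,2,0)]-1 h0:-3[(0,2,0)]-1 h1:-1[(3,1,0)]-1 h1:-2[(3,0,0)]-1
p2 X@[(2,2,0)]: h0:-1[(1,2,0)]-1* h0:-2[(0,2,0)]-1 h1:-1[(2,1,0)]-1 h1:-2[(2,0,0)]-1
p3 O@[(1,2,0)]: h0:-1[(0,2,0)]-1 h1:-1[(1,1,0)]+1* h1:-2[(1,0,0)]-1
p4 X@[(1,1,0)]: h0:-1[(0,1,0)]-1* h1:-1[(1,0,0)]-1
p5 O@[(0,1,0)]: h1:-1[(0,0,0)]+1*
p6 X@[(0,0,0)] terminal -1; root [(3,2,0)] d6

O winning at [(3,2,0)]: True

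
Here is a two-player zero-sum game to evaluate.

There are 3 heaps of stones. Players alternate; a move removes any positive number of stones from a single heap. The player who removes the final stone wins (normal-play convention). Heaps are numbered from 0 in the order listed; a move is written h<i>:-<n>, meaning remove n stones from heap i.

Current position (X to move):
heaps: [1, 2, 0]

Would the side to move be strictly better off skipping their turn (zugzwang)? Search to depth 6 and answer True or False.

p1 X@[(1,2,0)]: h0:-1[(0,2,0)]-1 h1:-1[(1,1,0)]+1* h1:-2[(1,0,0)]-1
p2 O@[(1,1,0)]: h0:-1[(0,1,0)]-1* h1:-1[(1,0,0)]-1
p3 X@[(0,1,0)]: h1:-1[(0,0,0)]+1*
p4 O@[(0,0,0)] terminal -1; root [(1,2,0)] d6
pass branch (O moves first from the same position):
  | p1 O@[(1,2,0)]: h0:-1[(0,2,0)]-1 h1:-1[(1,1,0)]+1* h1:-2[(1,0,0)]-1
  | p2 X@[(1,1,0)]: h0:-1[(0,1,0)]-1* h1:-1[(1,0,0)]-1
  | p3 O@[(0,1,0)]: h1:-1[(0,0,0)]+1*
  | p4 X@[(0,0,0)] terminal -1; root [(1,2,0)] d6
X moving scores +1; X passing scores -1

zugzwang((1,2,0), X) = False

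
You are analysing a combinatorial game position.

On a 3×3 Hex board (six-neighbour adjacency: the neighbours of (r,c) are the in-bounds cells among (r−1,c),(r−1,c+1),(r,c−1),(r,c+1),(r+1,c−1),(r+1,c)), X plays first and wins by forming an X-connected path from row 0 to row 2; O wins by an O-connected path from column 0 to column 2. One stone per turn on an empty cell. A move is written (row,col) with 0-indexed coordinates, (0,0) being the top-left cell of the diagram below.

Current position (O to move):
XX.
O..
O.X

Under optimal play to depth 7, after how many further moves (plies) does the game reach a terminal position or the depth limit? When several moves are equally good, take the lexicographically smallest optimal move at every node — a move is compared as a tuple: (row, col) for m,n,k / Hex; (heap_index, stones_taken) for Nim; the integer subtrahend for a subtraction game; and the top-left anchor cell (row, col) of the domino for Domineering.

PV length from [XX./O../O.X]: 3 plies

p1 O@[XX./O../O.X]: (0,2)[XXO/O../O.X]-1 (1,1)[XX./OO./O.X]+1* (1,2)[XX./O.O/O.X]+1 (2,1)[XX./O../OOX]-1
p2 X@[XX./OO./O.X]: (0,2)[XXX/OO./O.X]-1* (1,2)[XX./OOX/O.X]-1 (2,1)[XX./OO./OXX]-1
p3 O@[XXX/OO./O.X]: (1,2)[XXX/OOO/O.X]+1* (2,1)[XXX/OO./OOX]-1
p4 X@[XXX/OOO/O.X] terminal -1; root [XX./O../O.X] d7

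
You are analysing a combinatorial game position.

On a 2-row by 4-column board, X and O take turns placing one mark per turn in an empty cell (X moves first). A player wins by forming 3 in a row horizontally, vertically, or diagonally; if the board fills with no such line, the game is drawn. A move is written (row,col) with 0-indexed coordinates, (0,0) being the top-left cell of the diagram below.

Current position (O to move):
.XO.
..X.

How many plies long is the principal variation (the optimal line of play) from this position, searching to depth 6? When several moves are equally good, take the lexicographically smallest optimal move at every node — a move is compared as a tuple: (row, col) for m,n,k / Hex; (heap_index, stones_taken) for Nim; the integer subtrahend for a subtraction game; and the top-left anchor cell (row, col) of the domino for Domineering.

PV length from [.XO./..X.]: 5 plies

ply 1, O at .XO./..X. | (0,0)=-1→OXO./..X.; (0,3)=-1→.XOO/..X.; (1,0)=+0→.XO./O.X.*; (1,1)=+0→.XO./.OX.; (1,3)=+0→.XO./..XO
ply 2, X at .XO./O.X. | (0,0)=+0→XXO./O.X.*; (0,3)=+0→.XOX/O.X.; (1,1)=+0→.XO./OXX.; (1,3)=+0→.XO./O.XX
ply 3, O at XXO./O.X. | (0,3)=+0→XXOO/O.X.*; (1,1)=+0→XXO./OOX.; (1,3)=+0→XXO./O.XO
ply 4, X at XXOO/O.X. | (1,1)=+0→XXOO/OXX.*; (1,3)=+0→XXOO/O.XX
ply 5, O at XXOO/OXX. | (1,3)=+0→XXOO/OXXO*
ply 6: XXOO/OXXO is terminal +0 (X); from .XO./..X. depth 6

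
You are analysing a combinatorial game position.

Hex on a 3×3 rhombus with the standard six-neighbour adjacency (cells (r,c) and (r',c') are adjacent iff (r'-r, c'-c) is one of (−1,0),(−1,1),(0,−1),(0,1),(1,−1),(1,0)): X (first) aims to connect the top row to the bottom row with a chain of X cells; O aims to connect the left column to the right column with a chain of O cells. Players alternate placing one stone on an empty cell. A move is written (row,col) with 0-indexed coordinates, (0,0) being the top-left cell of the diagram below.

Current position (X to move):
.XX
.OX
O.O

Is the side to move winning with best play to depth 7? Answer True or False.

ply 1, X at .XX/.OX/O.O | (0,0)=-1→XXX/.OX/O.O; (1,0)=-1→.XX/XOX/O.O; (2,1)=+1→.XX/.OX/OXO*
ply 2: .XX/.OX/OXO is terminal -1 (O); from .XX/.OX/O.O depth 7

X winning at [.XX/.OX/O.O]: True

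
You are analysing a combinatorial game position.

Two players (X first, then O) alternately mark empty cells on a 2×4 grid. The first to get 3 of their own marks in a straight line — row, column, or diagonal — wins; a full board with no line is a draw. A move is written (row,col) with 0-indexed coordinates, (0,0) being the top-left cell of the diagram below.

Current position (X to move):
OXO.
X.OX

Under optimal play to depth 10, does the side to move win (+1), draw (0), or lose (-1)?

[OXO./X.OX] X move#1: (0,3):+0/OXOX/X.OX*, (1,1):+0/OXO./XXOX
[OXOX/X.OX] O move#2: (1,1):+0/OXOX/XOOX*
[OXOX/XOOX] end (terminal +0, X#3); searched OXO./X.OX to 10

value(OXO./X.OX, X) = 0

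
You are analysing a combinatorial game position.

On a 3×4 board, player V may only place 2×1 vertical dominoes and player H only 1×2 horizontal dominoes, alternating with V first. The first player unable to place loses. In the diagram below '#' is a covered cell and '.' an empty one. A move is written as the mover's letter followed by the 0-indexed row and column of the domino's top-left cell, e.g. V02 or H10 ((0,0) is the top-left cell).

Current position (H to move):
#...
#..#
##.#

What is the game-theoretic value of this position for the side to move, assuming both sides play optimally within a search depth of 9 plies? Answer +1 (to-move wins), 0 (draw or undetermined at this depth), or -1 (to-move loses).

value(#.../#..#/##.#, H) = +1

ply 1, H at #.../#..#/##.# | H01=-1→###./#..#/##.#; H02=-1→#.##/#..#/##.#; H11=+1→#.../####/##.#*
ply 2: #.../####/##.# is terminal -1 (V); from #.../#..#/##.# depth 9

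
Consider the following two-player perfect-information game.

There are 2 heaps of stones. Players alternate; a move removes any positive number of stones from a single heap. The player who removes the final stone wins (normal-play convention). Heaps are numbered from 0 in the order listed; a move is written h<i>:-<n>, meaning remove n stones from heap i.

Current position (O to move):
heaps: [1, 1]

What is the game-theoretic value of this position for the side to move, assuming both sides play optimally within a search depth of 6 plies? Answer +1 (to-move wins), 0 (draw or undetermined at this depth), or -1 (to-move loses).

[(1,1)] O move#1: h0:-1:-1/(0,1)*, h1:-1:-1/(1,0)
[(0,1)] X move#2: h1:-1:+1/(0,0)*
[(0,0)] end (terminal -1, O#3); searched (1,1) to 6

value((1,1), O) = -1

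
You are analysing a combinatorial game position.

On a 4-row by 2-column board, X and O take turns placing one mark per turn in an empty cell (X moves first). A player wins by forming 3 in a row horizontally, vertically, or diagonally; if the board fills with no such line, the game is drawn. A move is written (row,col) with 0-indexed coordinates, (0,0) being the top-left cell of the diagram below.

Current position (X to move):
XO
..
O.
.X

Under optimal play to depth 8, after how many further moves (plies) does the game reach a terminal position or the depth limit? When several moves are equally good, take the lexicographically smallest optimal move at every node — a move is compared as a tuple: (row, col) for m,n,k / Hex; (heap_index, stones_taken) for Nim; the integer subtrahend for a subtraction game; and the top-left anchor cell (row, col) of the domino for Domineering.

PV length from [XO/../O./.X]: 4 plies

p1 X@[XO/../O./.X]: (1,0)[XO/X./O./.X]+0* (1,1)[XO/.X/O./.X]+0 (2,1)[XO/../OX/.X]+0 (3,0)[XO/../O./XX]+0
p2 O@[XO/X./O./.X]: (1,1)[XO/XO/O./.X]+0* (2,1)[XO/X./OO/.X]+0 (3,0)[XO/X./O./OX]+0
p3 X@[XO/XO/O./.X]: (2,1)[XO/XO/OX/.X]+0* (3,0)[XO/XO/O./XX]-1
p4 O@[XO/XO/OX/.X]: (3,0)[XO/XO/OX/OX]+0*
p5 X@[XO/XO/OX/OX] terminal +0; root [XO/../O./.X] d8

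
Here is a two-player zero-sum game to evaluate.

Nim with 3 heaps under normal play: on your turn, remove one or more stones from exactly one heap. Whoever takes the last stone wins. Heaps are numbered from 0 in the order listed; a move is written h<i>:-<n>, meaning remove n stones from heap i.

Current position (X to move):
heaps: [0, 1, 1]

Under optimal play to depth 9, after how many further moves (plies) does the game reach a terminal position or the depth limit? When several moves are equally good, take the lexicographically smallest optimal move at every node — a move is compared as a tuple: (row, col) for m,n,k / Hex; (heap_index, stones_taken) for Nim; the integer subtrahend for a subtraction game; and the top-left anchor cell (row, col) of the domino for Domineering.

PV length from [(0,1,1)]: 2 plies

[(0,1,1)] X move#1: h1:-1:-1/(0,0,1)*, h2:-1:-1/(0,1,0)
[(0,0,1)] O move#2: h2:-1:+1/(0,0,0)*
[(0,0,0)] end (terminal -1, X#3); searched (0,1,1) to 9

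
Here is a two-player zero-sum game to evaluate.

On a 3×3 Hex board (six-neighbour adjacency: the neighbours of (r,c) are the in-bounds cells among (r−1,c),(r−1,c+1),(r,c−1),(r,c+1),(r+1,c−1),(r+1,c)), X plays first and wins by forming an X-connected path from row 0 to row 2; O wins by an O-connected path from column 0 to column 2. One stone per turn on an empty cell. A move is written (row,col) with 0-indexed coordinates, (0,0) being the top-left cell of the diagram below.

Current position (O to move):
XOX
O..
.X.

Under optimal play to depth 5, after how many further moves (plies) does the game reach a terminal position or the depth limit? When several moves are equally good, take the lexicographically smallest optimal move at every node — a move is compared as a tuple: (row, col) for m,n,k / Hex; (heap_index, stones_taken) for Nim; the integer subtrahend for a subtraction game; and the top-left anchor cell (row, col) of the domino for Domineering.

ply 1, O at XOX/O../.X. | (1,1)=-1→XOX/OO./.X.*; (1,2)=-1→XOX/O.O/.X.; (2,0)=-1→XOX/O../OX.; (2,2)=-1→XOX/O../.XO
ply 2, X at XOX/OO./.X. | (1,2)=+1→XOX/OOX/.X.*; (2,0)=-1→XOX/OO./XX.; (2,2)=-1→XOX/OO./.XX
ply 3: XOX/OOX/.X. is terminal -1 (O); from XOX/O../.X. depth 5

PV length from [XOX/O../.X.]: 2 plies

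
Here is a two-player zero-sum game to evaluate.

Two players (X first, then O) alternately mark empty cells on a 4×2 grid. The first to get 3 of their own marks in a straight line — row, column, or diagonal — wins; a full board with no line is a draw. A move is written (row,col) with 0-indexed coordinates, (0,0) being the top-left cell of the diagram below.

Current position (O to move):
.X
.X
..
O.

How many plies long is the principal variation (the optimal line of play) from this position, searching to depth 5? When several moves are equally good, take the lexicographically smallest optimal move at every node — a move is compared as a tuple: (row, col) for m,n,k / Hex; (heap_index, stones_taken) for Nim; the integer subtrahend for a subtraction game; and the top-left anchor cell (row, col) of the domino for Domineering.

PV length from [.X/.X/../O.]: 5 plies

p1 O@[.X/.X/../O.]: (0,0)[OX/.X/../O.]-1 (1,0)[.X/OX/../O.]-1 (2,0)[.X/.X/O./O.]-1 (2,1)[.X/.X/.O/O.]+0* (3,1)[.X/.X/../OO]-1
p2 X@[.X/.X/.O/O.]: (0,0)[XX/.X/.O/O.]+0* (1,0)[.X/XX/.O/O.]+0 (2,0)[.X/.X/XO/O.]+0 (3,1)[.X/.X/.O/OX]+0
p3 O@[XX/.X/.O/O.]: (1,0)[XX/OX/.O/O.]+0* (2,0)[XX/.X/OO/O.]+0 (3,1)[XX/.X/.O/OO]+0
p4 X@[XX/OX/.O/O.]: (2,0)[XX/OX/XO/O.]+0* (3,1)[XX/OX/.O/OX]-1
p5 O@[XX/OX/XO/O.]: (3,1)[XX/OX/XO/OO]+0*
p6 X@[XX/OX/XO/OO] terminal +0; root [.X/.X/../O.] d5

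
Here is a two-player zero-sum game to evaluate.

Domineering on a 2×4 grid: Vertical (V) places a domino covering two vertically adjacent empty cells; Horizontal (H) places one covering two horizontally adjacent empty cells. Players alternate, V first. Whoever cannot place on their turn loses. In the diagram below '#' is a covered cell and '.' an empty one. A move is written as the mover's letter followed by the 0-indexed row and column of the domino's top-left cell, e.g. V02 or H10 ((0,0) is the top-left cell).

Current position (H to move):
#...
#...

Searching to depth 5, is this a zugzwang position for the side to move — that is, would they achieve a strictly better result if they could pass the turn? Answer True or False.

[#.../#...] H move#1: H01:+1/###./#...*, H02:+1/#.##/#..., H11:+1/#.../###., H12:+1/#.../#.##
[###./#...] V move#2: V03:-1/####/#..#*
[####/#..#] H move#3: H11:+1/####/####*
[####/####] end (terminal -1, V#4); searched #.../#... to 5
pass branch (V moves first from the same position):
  | [#.../#...] V move#1: V01:-1/##../##.., V02:+1/#.#./#.#.*, V03:-1/#..#/#..#
  | [#.#./#.#.] end (terminal -1, H#2); searched #.../#... to 5
H moving scores +1; H passing scores -1

zugzwang(#.../#..., H) = False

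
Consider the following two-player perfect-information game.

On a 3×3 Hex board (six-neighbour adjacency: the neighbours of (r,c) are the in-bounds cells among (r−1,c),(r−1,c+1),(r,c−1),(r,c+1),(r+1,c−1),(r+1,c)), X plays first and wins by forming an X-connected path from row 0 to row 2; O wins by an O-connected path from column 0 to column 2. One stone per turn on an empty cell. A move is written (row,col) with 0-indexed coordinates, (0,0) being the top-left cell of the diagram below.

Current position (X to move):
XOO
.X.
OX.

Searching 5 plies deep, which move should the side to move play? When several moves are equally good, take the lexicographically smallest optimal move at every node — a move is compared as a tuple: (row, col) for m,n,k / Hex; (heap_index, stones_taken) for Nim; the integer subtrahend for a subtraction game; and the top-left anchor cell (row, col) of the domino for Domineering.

X's best at [XOO/.X./OX.]: (1,0)

[XOO/.X./OX.] X move#1: (1,0):+1/XOO/XX./OX.*, (1,2):-1/XOO/.XX/OX., (2,2):-1/XOO/.X./OXX
[XOO/XX./OX.] end (terminal -1, O#2); searched XOO/.X./OX. to 5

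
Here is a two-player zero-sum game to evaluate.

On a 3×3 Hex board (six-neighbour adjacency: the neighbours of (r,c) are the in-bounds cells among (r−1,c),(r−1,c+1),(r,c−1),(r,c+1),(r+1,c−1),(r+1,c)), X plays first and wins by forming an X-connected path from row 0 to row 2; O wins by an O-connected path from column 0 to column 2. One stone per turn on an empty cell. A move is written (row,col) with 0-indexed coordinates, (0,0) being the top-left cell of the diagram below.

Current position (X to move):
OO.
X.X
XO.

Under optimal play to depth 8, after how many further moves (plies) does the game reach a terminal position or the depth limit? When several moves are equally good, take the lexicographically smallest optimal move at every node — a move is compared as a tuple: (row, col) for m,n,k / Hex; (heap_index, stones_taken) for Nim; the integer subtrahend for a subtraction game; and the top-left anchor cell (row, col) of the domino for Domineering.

ply 1, X at OO./X.X/XO. | (0,2)=+1→OOX/X.X/XO.*; (1,1)=-1→OO./XXX/XO.; (2,2)=-1→OO./X.X/XOX
ply 2, O at OOX/X.X/XO. | (1,1)=-1→OOX/XOX/XO.*; (2,2)=-1→OOX/X.X/XOO
ply 3, X at OOX/XOX/XO. | (2,2)=+1→OOX/XOX/XOX*
ply 4: OOX/XOX/XOX is terminal -1 (O); from OO./X.X/XO. depth 8

PV length from [OO./X.X/XO.]: 3 plies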